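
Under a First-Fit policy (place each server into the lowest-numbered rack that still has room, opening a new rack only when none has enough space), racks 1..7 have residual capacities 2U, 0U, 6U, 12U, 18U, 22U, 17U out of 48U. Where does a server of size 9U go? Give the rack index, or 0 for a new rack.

Racks with room: rack 4 (12U), rack 5 (18U), rack 6 (22U), rack 7 (17U).
The first with room is rack 4.

4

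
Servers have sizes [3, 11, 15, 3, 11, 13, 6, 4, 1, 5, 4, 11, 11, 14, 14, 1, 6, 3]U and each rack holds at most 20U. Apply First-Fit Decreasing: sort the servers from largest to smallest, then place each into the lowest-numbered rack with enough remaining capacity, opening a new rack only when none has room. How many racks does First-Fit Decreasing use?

8

Sorted descending: 15, 14, 14, 13, 11, 11, 11, 11, 6, 6, 5, 4, 4, 3, 3, 3, 1, 1.
Put 15U in rack 1; 5U remain.
Put 14U in rack 2; 6U remain.
Put 14U in rack 3; 6U remain.
Put 13U in rack 4; 7U remain.
Put 11U in rack 5; 9U remain.
Put 11U in rack 6; 9U remain.
Put 11U in rack 7; 9U remain.
Put 11U in rack 8; 9U remain.
Put 6U in rack 2; 0U remain.
Put 6U in rack 3; 0U remain.
Put 5U in rack 1; 0U remain.
Put 4U in rack 4; 3U remain.
Put 4U in rack 5; 5U remain.
Put 3U in rack 4; 0U remain.
Put 3U in rack 5; 2U remain.
Put 3U in rack 6; 6U remain.
Put 1U in rack 5; 1U remain.
Put 1U in rack 5; 0U remain.
Final racks: [15,5] [14,6] [14,6] [13,4,3] [11,4,3,1,1] [11,3] [11] [11].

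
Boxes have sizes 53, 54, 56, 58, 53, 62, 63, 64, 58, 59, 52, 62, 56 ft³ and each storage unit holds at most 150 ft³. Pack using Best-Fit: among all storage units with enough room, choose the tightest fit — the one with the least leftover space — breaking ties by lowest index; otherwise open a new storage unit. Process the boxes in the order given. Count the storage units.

7 storage units

storage unit 1: place 53 ft³, 97 ft³ left
storage unit 1: place 54 ft³, 43 ft³ left
storage unit 2: place 56 ft³, 94 ft³ left
storage unit 2: place 58 ft³, 36 ft³ left
storage unit 3: place 53 ft³, 97 ft³ left
storage unit 3: place 62 ft³, 35 ft³ left
storage unit 4: place 63 ft³, 87 ft³ left
storage unit 4: place 64 ft³, 23 ft³ left
storage unit 5: place 58 ft³, 92 ft³ left
storage unit 5: place 59 ft³, 33 ft³ left
storage unit 6: place 52 ft³, 98 ft³ left
storage unit 6: place 62 ft³, 36 ft³ left
storage unit 7: place 56 ft³, 94 ft³ left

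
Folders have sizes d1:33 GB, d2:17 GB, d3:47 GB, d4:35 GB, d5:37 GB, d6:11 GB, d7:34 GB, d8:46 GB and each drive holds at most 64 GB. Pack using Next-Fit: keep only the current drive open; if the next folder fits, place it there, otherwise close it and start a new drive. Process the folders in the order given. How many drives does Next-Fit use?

6

drive 1: place d1 (33 GB), 31 GB left
drive 1: place d2 (17 GB), 14 GB left
drive 2: place d3 (47 GB), 17 GB left
drive 3: place d4 (35 GB), 29 GB left
drive 4: place d5 (37 GB), 27 GB left
drive 4: place d6 (11 GB), 16 GB left
drive 5: place d7 (34 GB), 30 GB left
drive 6: place d8 (46 GB), 18 GB left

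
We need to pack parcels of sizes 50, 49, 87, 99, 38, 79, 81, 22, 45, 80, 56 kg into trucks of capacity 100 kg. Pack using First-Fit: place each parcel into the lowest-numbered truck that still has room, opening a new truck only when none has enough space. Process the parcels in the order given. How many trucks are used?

9

50 kg → truck 1 (remaining 50 kg)
49 kg → truck 1 (remaining 1 kg)
87 kg → truck 2 (remaining 13 kg)
99 kg → truck 3 (remaining 1 kg)
38 kg → truck 4 (remaining 62 kg)
79 kg → truck 5 (remaining 21 kg)
81 kg → truck 6 (remaining 19 kg)
22 kg → truck 4 (remaining 40 kg)
45 kg → truck 7 (remaining 55 kg)
80 kg → truck 8 (remaining 20 kg)
56 kg → truck 9 (remaining 44 kg)
Final trucks: [50,49] [87] [99] [38,22] [79] [81] [45] [80] [56].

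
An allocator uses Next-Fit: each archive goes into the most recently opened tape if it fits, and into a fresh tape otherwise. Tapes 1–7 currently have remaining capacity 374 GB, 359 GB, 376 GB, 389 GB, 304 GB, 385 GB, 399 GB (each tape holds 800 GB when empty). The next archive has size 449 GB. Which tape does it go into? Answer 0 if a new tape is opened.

0

Next-Fit only looks at tape 7, which has 399 GB free.
449 GB does not fit, so a new tape is opened.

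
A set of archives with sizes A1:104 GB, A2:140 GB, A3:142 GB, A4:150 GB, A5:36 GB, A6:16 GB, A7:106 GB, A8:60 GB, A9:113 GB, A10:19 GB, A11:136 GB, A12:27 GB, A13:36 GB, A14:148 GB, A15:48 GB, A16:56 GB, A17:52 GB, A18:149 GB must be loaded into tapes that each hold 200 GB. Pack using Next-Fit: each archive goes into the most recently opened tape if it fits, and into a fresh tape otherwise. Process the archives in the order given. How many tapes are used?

tape 1: place A1 (104 GB), 96 GB left
tape 2: place A2 (140 GB), 60 GB left
tape 3: place A3 (142 GB), 58 GB left
tape 4: place A4 (150 GB), 50 GB left
tape 4: place A5 (36 GB), 14 GB left
tape 5: place A6 (16 GB), 184 GB left
tape 5: place A7 (106 GB), 78 GB left
tape 5: place A8 (60 GB), 18 GB left
tape 6: place A9 (113 GB), 87 GB left
tape 6: place A10 (19 GB), 68 GB left
tape 7: place A11 (136 GB), 64 GB left
tape 7: place A12 (27 GB), 37 GB left
tape 7: place A13 (36 GB), 1 GB left
tape 8: place A14 (148 GB), 52 GB left
tape 8: place A15 (48 GB), 4 GB left
tape 9: place A16 (56 GB), 144 GB left
tape 9: place A17 (52 GB), 92 GB left
tape 10: place A18 (149 GB), 51 GB left

10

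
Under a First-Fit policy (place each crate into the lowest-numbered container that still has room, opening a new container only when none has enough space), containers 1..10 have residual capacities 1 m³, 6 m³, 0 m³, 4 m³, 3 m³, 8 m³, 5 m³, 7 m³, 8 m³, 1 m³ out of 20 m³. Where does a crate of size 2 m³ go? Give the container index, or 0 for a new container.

2

Containers with room: container 2 (6 m³), container 4 (4 m³), container 5 (3 m³), container 6 (8 m³), container 7 (5 m³), container 8 (7 m³), container 9 (8 m³).
The first with room is container 2.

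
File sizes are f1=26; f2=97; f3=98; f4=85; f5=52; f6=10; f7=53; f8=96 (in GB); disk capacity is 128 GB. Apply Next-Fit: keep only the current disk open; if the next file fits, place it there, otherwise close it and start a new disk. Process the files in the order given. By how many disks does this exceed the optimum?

Next-Fit: [26,97] [98] [85] [52,10,53] [96] → 5 disks.
Total size 517 GB; any packing needs at least ⌈517/128⌉ = 5 disks.
So 5 is already optimal.

0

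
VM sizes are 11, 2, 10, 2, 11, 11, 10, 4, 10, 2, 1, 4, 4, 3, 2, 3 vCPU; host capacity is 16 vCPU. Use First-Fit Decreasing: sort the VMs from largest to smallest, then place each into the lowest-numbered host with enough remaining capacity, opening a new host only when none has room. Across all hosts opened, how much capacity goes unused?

6

Sorted descending: 11, 11, 11, 10, 10, 10, 4, 4, 4, 3, 3, 2, 2, 2, 2, 1.
Put 11 vCPU in host 1; 5 vCPU remain.
Put 11 vCPU in host 2; 5 vCPU remain.
Put 11 vCPU in host 3; 5 vCPU remain.
Put 10 vCPU in host 4; 6 vCPU remain.
Put 10 vCPU in host 5; 6 vCPU remain.
Put 10 vCPU in host 6; 6 vCPU remain.
Put 4 vCPU in host 1; 1 vCPU remain.
Put 4 vCPU in host 2; 1 vCPU remain.
Put 4 vCPU in host 3; 1 vCPU remain.
Put 3 vCPU in host 4; 3 vCPU remain.
Put 3 vCPU in host 4; 0 vCPU remain.
Put 2 vCPU in host 5; 4 vCPU remain.
Put 2 vCPU in host 5; 2 vCPU remain.
Put 2 vCPU in host 5; 0 vCPU remain.
Put 2 vCPU in host 6; 4 vCPU remain.
Put 1 vCPU in host 1; 0 vCPU remain.
6 hosts × 16 vCPU = 96 vCPU; used 90 vCPU; unused 6 vCPU.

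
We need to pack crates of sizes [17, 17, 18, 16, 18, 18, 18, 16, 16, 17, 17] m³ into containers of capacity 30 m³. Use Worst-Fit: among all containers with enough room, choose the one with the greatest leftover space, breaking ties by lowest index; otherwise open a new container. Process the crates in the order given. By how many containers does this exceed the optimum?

Worst-Fit: [17] [17] [18] [16] [18] [18] [18] [16] [16] [17] [17] → 11 containers.
11 crates exceed 15 m³ (half the capacity), and no two of those can share a container, so at least 11 containers are needed.
So 11 is already optimal.

0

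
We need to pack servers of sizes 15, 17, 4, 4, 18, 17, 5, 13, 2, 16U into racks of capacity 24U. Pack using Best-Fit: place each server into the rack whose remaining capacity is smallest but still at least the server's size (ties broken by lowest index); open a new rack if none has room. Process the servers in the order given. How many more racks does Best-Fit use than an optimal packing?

Best-Fit: [15,4,5] [17,4,2] [18] [17] [13] [16] → 6 racks.
6 servers exceed 12U (half the capacity), and no two of those can share a rack, so at least 6 racks are needed.
So 6 is already optimal.

0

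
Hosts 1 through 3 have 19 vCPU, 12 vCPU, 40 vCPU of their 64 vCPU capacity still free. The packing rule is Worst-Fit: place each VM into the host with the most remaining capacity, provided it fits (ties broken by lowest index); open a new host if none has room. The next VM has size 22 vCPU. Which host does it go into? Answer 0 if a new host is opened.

3

Hosts with room: host 3 (40 vCPU).
Most room is host 3 with 40 vCPU free.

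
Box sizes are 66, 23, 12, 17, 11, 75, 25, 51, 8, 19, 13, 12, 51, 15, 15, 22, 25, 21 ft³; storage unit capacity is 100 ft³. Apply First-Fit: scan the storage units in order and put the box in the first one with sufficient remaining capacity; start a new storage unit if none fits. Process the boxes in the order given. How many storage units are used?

6 storage units

storage unit 1: place 66 ft³, 34 ft³ left
storage unit 1: place 23 ft³, 11 ft³ left
storage unit 2: place 12 ft³, 88 ft³ left
storage unit 2: place 17 ft³, 71 ft³ left
storage unit 1: place 11 ft³, 0 ft³ left
storage unit 3: place 75 ft³, 25 ft³ left
storage unit 2: place 25 ft³, 46 ft³ left
storage unit 4: place 51 ft³, 49 ft³ left
storage unit 2: place 8 ft³, 38 ft³ left
storage unit 2: place 19 ft³, 19 ft³ left
storage unit 2: place 13 ft³, 6 ft³ left
storage unit 3: place 12 ft³, 13 ft³ left
storage unit 5: place 51 ft³, 49 ft³ left
storage unit 4: place 15 ft³, 34 ft³ left
storage unit 4: place 15 ft³, 19 ft³ left
storage unit 5: place 22 ft³, 27 ft³ left
storage unit 5: place 25 ft³, 2 ft³ left
storage unit 6: place 21 ft³, 79 ft³ left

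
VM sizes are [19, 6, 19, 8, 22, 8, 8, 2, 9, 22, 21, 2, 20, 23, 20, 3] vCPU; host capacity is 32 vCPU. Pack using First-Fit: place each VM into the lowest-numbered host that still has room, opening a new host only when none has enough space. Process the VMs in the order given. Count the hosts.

9

Put 19 vCPU in host 1; 13 vCPU remain.
Put 6 vCPU in host 1; 7 vCPU remain.
Put 19 vCPU in host 2; 13 vCPU remain.
Put 8 vCPU in host 2; 5 vCPU remain.
Put 22 vCPU in host 3; 10 vCPU remain.
Put 8 vCPU in host 3; 2 vCPU remain.
Put 8 vCPU in host 4; 24 vCPU remain.
Put 2 vCPU in host 1; 5 vCPU remain.
Put 9 vCPU in host 4; 15 vCPU remain.
Put 22 vCPU in host 5; 10 vCPU remain.
Put 21 vCPU in host 6; 11 vCPU remain.
Put 2 vCPU in host 1; 3 vCPU remain.
Put 20 vCPU in host 7; 12 vCPU remain.
Put 23 vCPU in host 8; 9 vCPU remain.
Put 20 vCPU in host 9; 12 vCPU remain.
Put 3 vCPU in host 1; 0 vCPU remain.
Final hosts: [19,6,2,2,3] [19,8] [22,8] [8,9] [22] [21] [20] [23] [20].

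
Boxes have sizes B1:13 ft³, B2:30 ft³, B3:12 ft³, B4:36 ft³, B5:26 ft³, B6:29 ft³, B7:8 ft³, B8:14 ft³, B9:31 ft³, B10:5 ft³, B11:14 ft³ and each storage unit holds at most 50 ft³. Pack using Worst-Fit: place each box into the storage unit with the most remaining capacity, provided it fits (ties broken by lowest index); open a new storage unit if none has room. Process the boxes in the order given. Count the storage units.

B1 (13 ft³) → storage unit 1 (remaining 37 ft³)
B2 (30 ft³) → storage unit 1 (remaining 7 ft³)
B3 (12 ft³) → storage unit 2 (remaining 38 ft³)
B4 (36 ft³) → storage unit 2 (remaining 2 ft³)
B5 (26 ft³) → storage unit 3 (remaining 24 ft³)
B6 (29 ft³) → storage unit 4 (remaining 21 ft³)
B7 (8 ft³) → storage unit 3 (remaining 16 ft³)
B8 (14 ft³) → storage unit 4 (remaining 7 ft³)
B9 (31 ft³) → storage unit 5 (remaining 19 ft³)
B10 (5 ft³) → storage unit 5 (remaining 14 ft³)
B11 (14 ft³) → storage unit 3 (remaining 2 ft³)

5 storage units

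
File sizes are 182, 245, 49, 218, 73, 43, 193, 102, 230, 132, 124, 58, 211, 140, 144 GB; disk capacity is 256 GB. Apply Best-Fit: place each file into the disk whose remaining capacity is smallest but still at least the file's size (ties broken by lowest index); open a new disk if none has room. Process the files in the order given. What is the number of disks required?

10 disks

182 GB → disk 1 (remaining 74 GB)
245 GB → disk 2 (remaining 11 GB)
49 GB → disk 1 (remaining 25 GB)
218 GB → disk 3 (remaining 38 GB)
73 GB → disk 4 (remaining 183 GB)
43 GB → disk 4 (remaining 140 GB)
193 GB → disk 5 (remaining 63 GB)
102 GB → disk 4 (remaining 38 GB)
230 GB → disk 6 (remaining 26 GB)
132 GB → disk 7 (remaining 124 GB)
124 GB → disk 7 (remaining 0 GB)
58 GB → disk 5 (remaining 5 GB)
211 GB → disk 8 (remaining 45 GB)
140 GB → disk 9 (remaining 116 GB)
144 GB → disk 10 (remaining 112 GB)
Final disks: [182,49] [245] [218] [73,43,102] [193,58] [230] [132,124] [211] [140] [144].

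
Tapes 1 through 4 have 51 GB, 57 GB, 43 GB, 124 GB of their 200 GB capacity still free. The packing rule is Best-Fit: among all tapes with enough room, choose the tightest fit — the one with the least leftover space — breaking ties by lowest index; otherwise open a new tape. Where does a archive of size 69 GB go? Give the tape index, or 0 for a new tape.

4

Tapes with room: tape 4 (124 GB).
Tightest fit is tape 4 with 124 GB free.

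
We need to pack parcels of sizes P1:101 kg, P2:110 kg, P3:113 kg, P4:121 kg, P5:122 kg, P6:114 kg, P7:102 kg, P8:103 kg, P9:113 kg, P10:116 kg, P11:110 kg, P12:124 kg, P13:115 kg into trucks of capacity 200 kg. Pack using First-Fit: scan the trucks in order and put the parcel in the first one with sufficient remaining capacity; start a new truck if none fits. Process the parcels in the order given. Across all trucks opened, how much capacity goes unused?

1136

truck 1: place P1 (101 kg), 99 kg left
truck 2: place P2 (110 kg), 90 kg left
truck 3: place P3 (113 kg), 87 kg left
truck 4: place P4 (121 kg), 79 kg left
truck 5: place P5 (122 kg), 78 kg left
truck 6: place P6 (114 kg), 86 kg left
truck 7: place P7 (102 kg), 98 kg left
truck 8: place P8 (103 kg), 97 kg left
truck 9: place P9 (113 kg), 87 kg left
truck 10: place P10 (116 kg), 84 kg left
truck 11: place P11 (110 kg), 90 kg left
truck 12: place P12 (124 kg), 76 kg left
truck 13: place P13 (115 kg), 85 kg left
13 trucks × 200 kg = 2600 kg; used 1464 kg; unused 1136 kg.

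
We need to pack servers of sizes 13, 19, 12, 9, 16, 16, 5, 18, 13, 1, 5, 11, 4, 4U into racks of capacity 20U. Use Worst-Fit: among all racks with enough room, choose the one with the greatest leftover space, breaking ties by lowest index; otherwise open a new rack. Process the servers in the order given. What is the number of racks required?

9

13U → rack 1 (remaining 7U)
19U → rack 2 (remaining 1U)
12U → rack 3 (remaining 8U)
9U → rack 4 (remaining 11U)
16U → rack 5 (remaining 4U)
16U → rack 6 (remaining 4U)
5U → rack 4 (remaining 6U)
18U → rack 7 (remaining 2U)
13U → rack 8 (remaining 7U)
1U → rack 3 (remaining 7U)
5U → rack 1 (remaining 2U)
11U → rack 9 (remaining 9U)
4U → rack 9 (remaining 5U)
4U → rack 3 (remaining 3U)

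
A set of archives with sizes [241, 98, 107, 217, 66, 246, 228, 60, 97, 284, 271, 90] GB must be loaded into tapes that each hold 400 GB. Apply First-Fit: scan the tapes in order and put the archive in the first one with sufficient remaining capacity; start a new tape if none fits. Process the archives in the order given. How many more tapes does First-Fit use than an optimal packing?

First-Fit: [241,98,60] [107,217,66] [246,97] [228,90] [284] [271] → 6 tapes.
Total size 2005 GB; any packing needs at least ⌈2005/400⌉ = 6 tapes.
So 6 is already optimal.

0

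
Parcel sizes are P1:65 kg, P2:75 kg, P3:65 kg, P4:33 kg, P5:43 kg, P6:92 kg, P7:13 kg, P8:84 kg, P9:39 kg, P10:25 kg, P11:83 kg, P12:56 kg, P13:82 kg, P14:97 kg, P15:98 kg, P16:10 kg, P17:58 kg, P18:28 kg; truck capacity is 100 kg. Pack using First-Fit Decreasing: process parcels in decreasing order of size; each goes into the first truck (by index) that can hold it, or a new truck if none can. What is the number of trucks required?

Sorted descending: 98, 97, 92, 84, 83, 82, 75, 65, 65, 58, 56, 43, 39, 33, 28, 25, 13, 10.
truck 1: place 98 kg, 2 kg left
truck 2: place 97 kg, 3 kg left
truck 3: place 92 kg, 8 kg left
truck 4: place 84 kg, 16 kg left
truck 5: place 83 kg, 17 kg left
truck 6: place 82 kg, 18 kg left
truck 7: place 75 kg, 25 kg left
truck 8: place 65 kg, 35 kg left
truck 9: place 65 kg, 35 kg left
truck 10: place 58 kg, 42 kg left
truck 11: place 56 kg, 44 kg left
truck 11: place 43 kg, 1 kg left
truck 10: place 39 kg, 3 kg left
truck 8: place 33 kg, 2 kg left
truck 9: place 28 kg, 7 kg left
truck 7: place 25 kg, 0 kg left
truck 4: place 13 kg, 3 kg left
truck 5: place 10 kg, 7 kg left
Final trucks: [98] [97] [92] [84,13] [83,10] [82] [75,25] [65,33] [65,28] [58,39] [56,43].

11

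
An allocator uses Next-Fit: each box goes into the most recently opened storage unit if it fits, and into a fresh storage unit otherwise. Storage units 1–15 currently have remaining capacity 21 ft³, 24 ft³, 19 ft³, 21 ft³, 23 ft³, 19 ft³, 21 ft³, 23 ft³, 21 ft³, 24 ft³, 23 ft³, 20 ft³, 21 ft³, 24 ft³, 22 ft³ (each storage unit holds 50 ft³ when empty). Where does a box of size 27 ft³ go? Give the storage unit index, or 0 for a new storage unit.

0

Next-Fit only looks at storage unit 15, which has 22 ft³ free.
27 ft³ does not fit, so a new storage unit is opened.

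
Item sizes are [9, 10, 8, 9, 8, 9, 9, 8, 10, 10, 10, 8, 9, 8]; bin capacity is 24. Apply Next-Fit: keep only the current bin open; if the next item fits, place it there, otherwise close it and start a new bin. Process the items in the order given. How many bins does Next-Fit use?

7

bin 1: place 9, 15 left
bin 1: place 10, 5 left
bin 2: place 8, 16 left
bin 2: place 9, 7 left
bin 3: place 8, 16 left
bin 3: place 9, 7 left
bin 4: place 9, 15 left
bin 4: place 8, 7 left
bin 5: place 10, 14 left
bin 5: place 10, 4 left
bin 6: place 10, 14 left
bin 6: place 8, 6 left
bin 7: place 9, 15 left
bin 7: place 8, 7 left
Final bins: [9,10] [8,9] [8,9] [9,8] [10,10] [10,8] [9,8].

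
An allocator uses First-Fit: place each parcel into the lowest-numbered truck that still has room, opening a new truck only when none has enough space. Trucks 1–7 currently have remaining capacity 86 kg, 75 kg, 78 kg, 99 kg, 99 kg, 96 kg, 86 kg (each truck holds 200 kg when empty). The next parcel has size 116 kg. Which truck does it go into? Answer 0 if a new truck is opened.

No truck has ≥ 116 kg free, so a new truck is opened.

0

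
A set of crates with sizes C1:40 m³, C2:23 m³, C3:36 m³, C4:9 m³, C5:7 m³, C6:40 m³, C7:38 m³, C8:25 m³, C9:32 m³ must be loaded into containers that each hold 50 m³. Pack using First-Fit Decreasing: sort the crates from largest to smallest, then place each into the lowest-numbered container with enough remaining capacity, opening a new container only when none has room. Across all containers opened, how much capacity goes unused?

Sorted descending: 40, 40, 38, 36, 32, 25, 23, 9, 7.
container 1: place 40 m³, 10 m³ left
container 2: place 40 m³, 10 m³ left
container 3: place 38 m³, 12 m³ left
container 4: place 36 m³, 14 m³ left
container 5: place 32 m³, 18 m³ left
container 6: place 25 m³, 25 m³ left
container 6: place 23 m³, 2 m³ left
container 1: place 9 m³, 1 m³ left
container 2: place 7 m³, 3 m³ left
6 containers × 50 m³ = 300 m³; used 250 m³; unused 50 m³.

50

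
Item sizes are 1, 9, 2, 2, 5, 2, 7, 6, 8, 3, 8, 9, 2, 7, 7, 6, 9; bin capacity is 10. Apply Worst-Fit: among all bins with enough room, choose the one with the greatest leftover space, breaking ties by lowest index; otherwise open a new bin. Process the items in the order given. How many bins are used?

bin 1: place 1, 9 left
bin 1: place 9, 0 left
bin 2: place 2, 8 left
bin 2: place 2, 6 left
bin 2: place 5, 1 left
bin 3: place 2, 8 left
bin 3: place 7, 1 left
bin 4: place 6, 4 left
bin 5: place 8, 2 left
bin 4: place 3, 1 left
bin 6: place 8, 2 left
bin 7: place 9, 1 left
bin 5: place 2, 0 left
bin 8: place 7, 3 left
bin 9: place 7, 3 left
bin 10: place 6, 4 left
bin 11: place 9, 1 left

11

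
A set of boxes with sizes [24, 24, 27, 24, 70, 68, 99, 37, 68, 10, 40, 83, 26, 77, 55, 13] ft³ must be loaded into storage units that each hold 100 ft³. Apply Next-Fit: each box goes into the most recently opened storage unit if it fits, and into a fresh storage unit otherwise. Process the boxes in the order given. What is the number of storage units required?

24 ft³ → storage unit 1 (remaining 76 ft³)
24 ft³ → storage unit 1 (remaining 52 ft³)
27 ft³ → storage unit 1 (remaining 25 ft³)
24 ft³ → storage unit 1 (remaining 1 ft³)
70 ft³ → storage unit 2 (remaining 30 ft³)
68 ft³ → storage unit 3 (remaining 32 ft³)
99 ft³ → storage unit 4 (remaining 1 ft³)
37 ft³ → storage unit 5 (remaining 63 ft³)
68 ft³ → storage unit 6 (remaining 32 ft³)
10 ft³ → storage unit 6 (remaining 22 ft³)
40 ft³ → storage unit 7 (remaining 60 ft³)
83 ft³ → storage unit 8 (remaining 17 ft³)
26 ft³ → storage unit 9 (remaining 74 ft³)
77 ft³ → storage unit 10 (remaining 23 ft³)
55 ft³ → storage unit 11 (remaining 45 ft³)
13 ft³ → storage unit 11 (remaining 32 ft³)

11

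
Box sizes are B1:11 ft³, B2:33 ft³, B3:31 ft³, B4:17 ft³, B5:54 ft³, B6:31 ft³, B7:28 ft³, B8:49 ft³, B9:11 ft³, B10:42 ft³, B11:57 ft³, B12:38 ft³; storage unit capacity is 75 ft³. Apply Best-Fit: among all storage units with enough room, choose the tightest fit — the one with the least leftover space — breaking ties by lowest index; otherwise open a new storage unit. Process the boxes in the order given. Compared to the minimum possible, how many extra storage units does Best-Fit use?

1

Best-Fit: [11,33,31] [17,54] [31,28,11] [49] [42] [57] [38] → 7 storage units.
Total size 402 ft³; any packing needs at least ⌈402/75⌉ = 6 storage units.
An optimal packing achieves that bound: [57,17] [54,11] [49,11] [42,33] [38,31] [31,28] → 6 storage units.
Excess: 7 − 6 = 1.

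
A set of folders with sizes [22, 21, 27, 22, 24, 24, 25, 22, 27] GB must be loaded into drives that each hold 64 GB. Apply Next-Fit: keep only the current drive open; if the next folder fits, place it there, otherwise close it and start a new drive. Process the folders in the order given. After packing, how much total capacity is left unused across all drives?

drive 1: place 22 GB, 42 GB left
drive 1: place 21 GB, 21 GB left
drive 2: place 27 GB, 37 GB left
drive 2: place 22 GB, 15 GB left
drive 3: place 24 GB, 40 GB left
drive 3: place 24 GB, 16 GB left
drive 4: place 25 GB, 39 GB left
drive 4: place 22 GB, 17 GB left
drive 5: place 27 GB, 37 GB left
5 drives × 64 GB = 320 GB; used 214 GB; unused 106 GB.

106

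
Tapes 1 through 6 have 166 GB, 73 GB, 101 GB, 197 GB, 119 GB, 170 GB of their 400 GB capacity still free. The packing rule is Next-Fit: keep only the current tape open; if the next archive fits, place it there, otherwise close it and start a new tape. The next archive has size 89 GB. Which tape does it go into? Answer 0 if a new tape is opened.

6

Next-Fit only looks at tape 6, which has 170 GB free.
89 GB fits there.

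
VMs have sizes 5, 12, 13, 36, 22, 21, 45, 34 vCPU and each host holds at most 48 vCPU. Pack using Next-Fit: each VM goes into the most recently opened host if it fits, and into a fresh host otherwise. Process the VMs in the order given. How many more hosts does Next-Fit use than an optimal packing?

Next-Fit: [5,12,13] [36] [22,21] [45] [34] → 5 hosts.
Total size 188 vCPU; any packing needs at least ⌈188/48⌉ = 4 hosts.
An optimal packing achieves that bound: [45] [36,12] [34,13] [22,21,5] → 4 hosts.
Excess: 5 − 4 = 1.

1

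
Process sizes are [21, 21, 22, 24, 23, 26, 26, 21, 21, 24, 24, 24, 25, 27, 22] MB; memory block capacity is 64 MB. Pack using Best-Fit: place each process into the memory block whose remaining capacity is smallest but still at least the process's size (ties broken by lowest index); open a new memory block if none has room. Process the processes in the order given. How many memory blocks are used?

21 MB → memory block 1 (remaining 43 MB)
21 MB → memory block 1 (remaining 22 MB)
22 MB → memory block 1 (remaining 0 MB)
24 MB → memory block 2 (remaining 40 MB)
23 MB → memory block 2 (remaining 17 MB)
26 MB → memory block 3 (remaining 38 MB)
26 MB → memory block 3 (remaining 12 MB)
21 MB → memory block 4 (remaining 43 MB)
21 MB → memory block 4 (remaining 22 MB)
24 MB → memory block 5 (remaining 40 MB)
24 MB → memory block 5 (remaining 16 MB)
24 MB → memory block 6 (remaining 40 MB)
25 MB → memory block 6 (remaining 15 MB)
27 MB → memory block 7 (remaining 37 MB)
22 MB → memory block 4 (remaining 0 MB)
Final memory blocks: [21,21,22] [24,23] [26,26] [21,21,22] [24,24] [24,25] [27].

7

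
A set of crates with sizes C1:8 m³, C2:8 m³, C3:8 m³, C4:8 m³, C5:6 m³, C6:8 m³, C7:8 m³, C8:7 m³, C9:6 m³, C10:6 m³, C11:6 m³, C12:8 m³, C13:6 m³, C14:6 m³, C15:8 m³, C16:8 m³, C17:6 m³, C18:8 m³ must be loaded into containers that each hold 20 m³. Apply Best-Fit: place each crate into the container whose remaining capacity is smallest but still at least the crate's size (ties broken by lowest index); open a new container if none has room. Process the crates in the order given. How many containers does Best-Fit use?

8

container 1: place C1 (8 m³), 12 m³ left
container 1: place C2 (8 m³), 4 m³ left
container 2: place C3 (8 m³), 12 m³ left
container 2: place C4 (8 m³), 4 m³ left
container 3: place C5 (6 m³), 14 m³ left
container 3: place C6 (8 m³), 6 m³ left
container 4: place C7 (8 m³), 12 m³ left
container 4: place C8 (7 m³), 5 m³ left
container 3: place C9 (6 m³), 0 m³ left
container 5: place C10 (6 m³), 14 m³ left
container 5: place C11 (6 m³), 8 m³ left
container 5: place C12 (8 m³), 0 m³ left
container 6: place C13 (6 m³), 14 m³ left
container 6: place C14 (6 m³), 8 m³ left
container 6: place C15 (8 m³), 0 m³ left
container 7: place C16 (8 m³), 12 m³ left
container 7: place C17 (6 m³), 6 m³ left
container 8: place C18 (8 m³), 12 m³ left
Final containers: [8,8] [8,8] [6,8,6] [8,7] [6,6,8] [6,6,8] [8,6] [8].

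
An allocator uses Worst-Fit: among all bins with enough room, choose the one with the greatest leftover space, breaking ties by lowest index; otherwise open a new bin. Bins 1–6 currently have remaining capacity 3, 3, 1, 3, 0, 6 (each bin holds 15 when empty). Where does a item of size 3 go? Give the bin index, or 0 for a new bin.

Bins with room: bin 1 (3), bin 2 (3), bin 4 (3), bin 6 (6).
Most room is bin 6 with 6 free.

6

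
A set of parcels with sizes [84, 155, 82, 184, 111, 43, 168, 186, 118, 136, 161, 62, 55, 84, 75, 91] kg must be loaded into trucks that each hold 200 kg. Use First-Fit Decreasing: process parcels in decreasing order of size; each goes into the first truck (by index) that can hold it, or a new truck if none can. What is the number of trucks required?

Sorted descending: 186, 184, 168, 161, 155, 136, 118, 111, 91, 84, 84, 82, 75, 62, 55, 43.
Put 186 kg in truck 1; 14 kg remain.
Put 184 kg in truck 2; 16 kg remain.
Put 168 kg in truck 3; 32 kg remain.
Put 161 kg in truck 4; 39 kg remain.
Put 155 kg in truck 5; 45 kg remain.
Put 136 kg in truck 6; 64 kg remain.
Put 118 kg in truck 7; 82 kg remain.
Put 111 kg in truck 8; 89 kg remain.
Put 91 kg in truck 9; 109 kg remain.
Put 84 kg in truck 8; 5 kg remain.
Put 84 kg in truck 9; 25 kg remain.
Put 82 kg in truck 7; 0 kg remain.
Put 75 kg in truck 10; 125 kg remain.
Put 62 kg in truck 6; 2 kg remain.
Put 55 kg in truck 10; 70 kg remain.
Put 43 kg in truck 5; 2 kg remain.

10 trucks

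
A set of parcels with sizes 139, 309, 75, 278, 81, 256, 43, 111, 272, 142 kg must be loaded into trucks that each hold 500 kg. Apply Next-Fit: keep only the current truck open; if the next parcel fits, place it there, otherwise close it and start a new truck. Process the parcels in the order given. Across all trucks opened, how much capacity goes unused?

294

139 kg → truck 1 (remaining 361 kg)
309 kg → truck 1 (remaining 52 kg)
75 kg → truck 2 (remaining 425 kg)
278 kg → truck 2 (remaining 147 kg)
81 kg → truck 2 (remaining 66 kg)
256 kg → truck 3 (remaining 244 kg)
43 kg → truck 3 (remaining 201 kg)
111 kg → truck 3 (remaining 90 kg)
272 kg → truck 4 (remaining 228 kg)
142 kg → truck 4 (remaining 86 kg)
4 trucks × 500 kg = 2000 kg; used 1706 kg; unused 294 kg.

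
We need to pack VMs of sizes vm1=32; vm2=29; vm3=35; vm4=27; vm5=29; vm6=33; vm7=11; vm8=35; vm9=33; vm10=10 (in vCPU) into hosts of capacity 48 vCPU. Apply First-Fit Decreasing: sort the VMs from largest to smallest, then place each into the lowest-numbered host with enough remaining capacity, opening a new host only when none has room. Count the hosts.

Sorted descending: 35, 35, 33, 33, 32, 29, 29, 27, 11, 10.
host 1: place 35 vCPU, 13 vCPU left
host 2: place 35 vCPU, 13 vCPU left
host 3: place 33 vCPU, 15 vCPU left
host 4: place 33 vCPU, 15 vCPU left
host 5: place 32 vCPU, 16 vCPU left
host 6: place 29 vCPU, 19 vCPU left
host 7: place 29 vCPU, 19 vCPU left
host 8: place 27 vCPU, 21 vCPU left
host 1: place 11 vCPU, 2 vCPU left
host 2: place 10 vCPU, 3 vCPU left

8 hosts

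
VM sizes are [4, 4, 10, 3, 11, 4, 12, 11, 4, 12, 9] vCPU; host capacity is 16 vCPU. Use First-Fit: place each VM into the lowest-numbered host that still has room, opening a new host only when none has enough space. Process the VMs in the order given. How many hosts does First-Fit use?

7

4 vCPU → host 1 (remaining 12 vCPU)
4 vCPU → host 1 (remaining 8 vCPU)
10 vCPU → host 2 (remaining 6 vCPU)
3 vCPU → host 1 (remaining 5 vCPU)
11 vCPU → host 3 (remaining 5 vCPU)
4 vCPU → host 1 (remaining 1 vCPU)
12 vCPU → host 4 (remaining 4 vCPU)
11 vCPU → host 5 (remaining 5 vCPU)
4 vCPU → host 2 (remaining 2 vCPU)
12 vCPU → host 6 (remaining 4 vCPU)
9 vCPU → host 7 (remaining 7 vCPU)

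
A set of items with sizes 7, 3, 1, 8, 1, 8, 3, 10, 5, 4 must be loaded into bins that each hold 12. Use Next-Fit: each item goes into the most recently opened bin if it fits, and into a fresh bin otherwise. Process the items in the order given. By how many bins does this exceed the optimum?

Next-Fit: [7,3,1] [8,1] [8,3] [10] [5,4] → 5 bins.
Total size 50; any packing needs at least ⌈50/12⌉ = 5 bins.
So 5 is already optimal.

0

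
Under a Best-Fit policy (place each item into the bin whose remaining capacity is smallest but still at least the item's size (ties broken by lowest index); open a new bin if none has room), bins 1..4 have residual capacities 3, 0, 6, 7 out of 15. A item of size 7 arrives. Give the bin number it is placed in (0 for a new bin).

Bins with room: bin 4 (7).
Tightest fit is bin 4 with 7 free.

4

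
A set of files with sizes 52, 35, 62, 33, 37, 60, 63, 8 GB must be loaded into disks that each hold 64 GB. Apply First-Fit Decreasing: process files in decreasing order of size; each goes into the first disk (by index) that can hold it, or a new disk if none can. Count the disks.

Sorted descending: 63, 62, 60, 52, 37, 35, 33, 8.
disk 1: place 63 GB, 1 GB left
disk 2: place 62 GB, 2 GB left
disk 3: place 60 GB, 4 GB left
disk 4: place 52 GB, 12 GB left
disk 5: place 37 GB, 27 GB left
disk 6: place 35 GB, 29 GB left
disk 7: place 33 GB, 31 GB left
disk 4: place 8 GB, 4 GB left
Final disks: [63] [62] [60] [52,8] [37] [35] [33].

7 disks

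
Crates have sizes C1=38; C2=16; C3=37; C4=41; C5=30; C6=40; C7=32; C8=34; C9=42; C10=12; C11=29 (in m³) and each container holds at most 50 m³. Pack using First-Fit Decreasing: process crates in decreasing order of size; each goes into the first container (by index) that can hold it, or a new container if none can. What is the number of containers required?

9

Sorted descending: 42, 41, 40, 38, 37, 34, 32, 30, 29, 16, 12.
42 m³ → container 1 (remaining 8 m³)
41 m³ → container 2 (remaining 9 m³)
40 m³ → container 3 (remaining 10 m³)
38 m³ → container 4 (remaining 12 m³)
37 m³ → container 5 (remaining 13 m³)
34 m³ → container 6 (remaining 16 m³)
32 m³ → container 7 (remaining 18 m³)
30 m³ → container 8 (remaining 20 m³)
29 m³ → container 9 (remaining 21 m³)
16 m³ → container 6 (remaining 0 m³)
12 m³ → container 4 (remaining 0 m³)
Final containers: [42] [41] [40] [38,12] [37] [34,16] [32] [30] [29].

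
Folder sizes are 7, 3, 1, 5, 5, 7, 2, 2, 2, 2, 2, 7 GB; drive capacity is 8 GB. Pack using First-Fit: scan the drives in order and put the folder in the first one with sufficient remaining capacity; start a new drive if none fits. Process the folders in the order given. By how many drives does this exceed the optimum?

First-Fit: [7,1] [3,5] [5,2] [7] [2,2,2,2] [7] → 6 drives.
Total size 45 GB; any packing needs at least ⌈45/8⌉ = 6 drives.
So 6 is already optimal.

0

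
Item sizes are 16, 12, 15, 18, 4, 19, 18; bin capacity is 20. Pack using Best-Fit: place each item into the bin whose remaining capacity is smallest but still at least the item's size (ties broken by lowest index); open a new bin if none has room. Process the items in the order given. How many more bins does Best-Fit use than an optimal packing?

0

Best-Fit: [16,4] [12] [15] [18] [19] [18] → 6 bins.
Total size 102; any packing needs at least ⌈102/20⌉ = 6 bins.
So 6 is already optimal.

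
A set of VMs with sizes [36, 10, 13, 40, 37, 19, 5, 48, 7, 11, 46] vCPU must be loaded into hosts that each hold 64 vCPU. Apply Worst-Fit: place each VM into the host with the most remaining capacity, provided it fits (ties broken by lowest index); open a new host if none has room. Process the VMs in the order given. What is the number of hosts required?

5

Put 36 vCPU in host 1; 28 vCPU remain.
Put 10 vCPU in host 1; 18 vCPU remain.
Put 13 vCPU in host 1; 5 vCPU remain.
Put 40 vCPU in host 2; 24 vCPU remain.
Put 37 vCPU in host 3; 27 vCPU remain.
Put 19 vCPU in host 3; 8 vCPU remain.
Put 5 vCPU in host 2; 19 vCPU remain.
Put 48 vCPU in host 4; 16 vCPU remain.
Put 7 vCPU in host 2; 12 vCPU remain.
Put 11 vCPU in host 4; 5 vCPU remain.
Put 46 vCPU in host 5; 18 vCPU remain.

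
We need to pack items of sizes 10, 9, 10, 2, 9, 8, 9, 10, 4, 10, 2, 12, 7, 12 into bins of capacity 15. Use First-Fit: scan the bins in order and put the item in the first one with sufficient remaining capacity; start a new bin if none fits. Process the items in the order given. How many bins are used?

10 bins

bin 1: place 10, 5 left
bin 2: place 9, 6 left
bin 3: place 10, 5 left
bin 1: place 2, 3 left
bin 4: place 9, 6 left
bin 5: place 8, 7 left
bin 6: place 9, 6 left
bin 7: place 10, 5 left
bin 2: place 4, 2 left
bin 8: place 10, 5 left
bin 1: place 2, 1 left
bin 9: place 12, 3 left
bin 5: place 7, 0 left
bin 10: place 12, 3 left
Final bins: [10,2,2] [9,4] [10] [9] [8,7] [9] [10] [10] [12] [12].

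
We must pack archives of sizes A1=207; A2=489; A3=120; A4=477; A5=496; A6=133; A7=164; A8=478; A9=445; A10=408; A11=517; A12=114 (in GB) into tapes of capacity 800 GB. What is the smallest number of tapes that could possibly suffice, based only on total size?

Total size = 207 + 489 + 120 + 477 + 496 + 133 + 164 + 478 + 445 + 408 + 517 + 114 = 4048 GB.
⌈4048 / 800⌉ = 6.

6 tapes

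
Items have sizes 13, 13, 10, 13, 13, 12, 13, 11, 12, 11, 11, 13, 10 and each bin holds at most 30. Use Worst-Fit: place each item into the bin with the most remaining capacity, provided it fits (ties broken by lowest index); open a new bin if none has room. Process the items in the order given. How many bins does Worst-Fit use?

bin 1: place 13, 17 left
bin 1: place 13, 4 left
bin 2: place 10, 20 left
bin 2: place 13, 7 left
bin 3: place 13, 17 left
bin 3: place 12, 5 left
bin 4: place 13, 17 left
bin 4: place 11, 6 left
bin 5: place 12, 18 left
bin 5: place 11, 7 left
bin 6: place 11, 19 left
bin 6: place 13, 6 left
bin 7: place 10, 20 left
Final bins: [13,13] [10,13] [13,12] [13,11] [12,11] [11,13] [10].

7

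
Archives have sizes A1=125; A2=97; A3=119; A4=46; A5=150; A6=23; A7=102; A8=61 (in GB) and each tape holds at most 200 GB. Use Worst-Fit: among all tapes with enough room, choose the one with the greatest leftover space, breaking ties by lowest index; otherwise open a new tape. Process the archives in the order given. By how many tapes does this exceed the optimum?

Worst-Fit: [125] [97,46] [119,23] [150] [102,61] → 5 tapes.
Total size 723 GB; any packing needs at least ⌈723/200⌉ = 4 tapes.
An optimal packing achieves that bound: [150,46] [125,61] [119,23] [102,97] → 4 tapes.
Excess: 5 − 4 = 1.

1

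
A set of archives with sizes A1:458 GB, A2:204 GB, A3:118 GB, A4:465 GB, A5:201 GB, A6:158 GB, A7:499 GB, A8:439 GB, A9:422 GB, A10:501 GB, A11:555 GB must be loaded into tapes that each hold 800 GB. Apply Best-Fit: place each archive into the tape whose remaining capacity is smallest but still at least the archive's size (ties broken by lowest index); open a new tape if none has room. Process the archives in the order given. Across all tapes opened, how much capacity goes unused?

1580

tape 1: place A1 (458 GB), 342 GB left
tape 1: place A2 (204 GB), 138 GB left
tape 1: place A3 (118 GB), 20 GB left
tape 2: place A4 (465 GB), 335 GB left
tape 2: place A5 (201 GB), 134 GB left
tape 3: place A6 (158 GB), 642 GB left
tape 3: place A7 (499 GB), 143 GB left
tape 4: place A8 (439 GB), 361 GB left
tape 5: place A9 (422 GB), 378 GB left
tape 6: place A10 (501 GB), 299 GB left
tape 7: place A11 (555 GB), 245 GB left
7 tapes × 800 GB = 5600 GB; used 4020 GB; unused 1580 GB.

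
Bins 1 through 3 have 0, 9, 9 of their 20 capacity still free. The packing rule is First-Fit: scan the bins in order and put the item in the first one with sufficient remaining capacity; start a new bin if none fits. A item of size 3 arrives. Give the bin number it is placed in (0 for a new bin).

2

Bins with room: bin 2 (9), bin 3 (9).
The first with room is bin 2.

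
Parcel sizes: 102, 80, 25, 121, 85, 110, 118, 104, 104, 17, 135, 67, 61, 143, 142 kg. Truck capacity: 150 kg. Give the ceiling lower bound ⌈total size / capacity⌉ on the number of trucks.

10 trucks

Total size = 102 + 80 + 25 + 121 + 85 + 110 + 118 + 104 + 104 + 17 + 135 + 67 + 61 + 143 + 142 = 1414 kg.
⌈1414 / 150⌉ = 10.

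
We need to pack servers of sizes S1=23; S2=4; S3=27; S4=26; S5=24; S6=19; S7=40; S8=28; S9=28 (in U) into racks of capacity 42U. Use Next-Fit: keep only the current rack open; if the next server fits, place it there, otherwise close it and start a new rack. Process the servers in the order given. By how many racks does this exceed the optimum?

1

Next-Fit: [23,4] [27] [26] [24] [19] [40] [28] [28] → 8 racks.
7 servers exceed 21U (half the capacity), and no two of those can share a rack, so at least 7 racks are needed.
An optimal packing achieves that bound: [40] [28,4] [28] [27] [26] [24] [23,19] → 7 racks.
Excess: 8 − 7 = 1.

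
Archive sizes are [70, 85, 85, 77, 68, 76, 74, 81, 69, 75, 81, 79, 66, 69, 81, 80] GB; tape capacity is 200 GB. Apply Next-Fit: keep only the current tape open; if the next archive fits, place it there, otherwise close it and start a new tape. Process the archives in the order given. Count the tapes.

8

70 GB → tape 1 (remaining 130 GB)
85 GB → tape 1 (remaining 45 GB)
85 GB → tape 2 (remaining 115 GB)
77 GB → tape 2 (remaining 38 GB)
68 GB → tape 3 (remaining 132 GB)
76 GB → tape 3 (remaining 56 GB)
74 GB → tape 4 (remaining 126 GB)
81 GB → tape 4 (remaining 45 GB)
69 GB → tape 5 (remaining 131 GB)
75 GB → tape 5 (remaining 56 GB)
81 GB → tape 6 (remaining 119 GB)
79 GB → tape 6 (remaining 40 GB)
66 GB → tape 7 (remaining 134 GB)
69 GB → tape 7 (remaining 65 GB)
81 GB → tape 8 (remaining 119 GB)
80 GB → tape 8 (remaining 39 GB)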